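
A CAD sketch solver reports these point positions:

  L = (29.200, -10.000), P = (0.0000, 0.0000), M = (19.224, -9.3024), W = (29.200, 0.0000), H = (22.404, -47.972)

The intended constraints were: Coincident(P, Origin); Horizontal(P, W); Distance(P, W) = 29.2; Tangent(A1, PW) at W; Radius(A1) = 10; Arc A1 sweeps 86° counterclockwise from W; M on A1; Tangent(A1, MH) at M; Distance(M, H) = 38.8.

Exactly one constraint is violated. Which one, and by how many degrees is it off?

Tangent(A1, MH) at M — off by 8.70°.

P = (0.00, 0.00) ✓; P.y = 0.00, W.y = 0.00 ✓; |PW| = 29.20 ✓; ∠(LW, WP) = 90.00° ✓; |LW| = 10.00 ✓; bearing(L→M) − bearing(L→W) = 86.00° ✓; |LM| = 10.00 ✓; ∠(LM, MH) = 81.30° ✗; |MH| = 38.80 ✓.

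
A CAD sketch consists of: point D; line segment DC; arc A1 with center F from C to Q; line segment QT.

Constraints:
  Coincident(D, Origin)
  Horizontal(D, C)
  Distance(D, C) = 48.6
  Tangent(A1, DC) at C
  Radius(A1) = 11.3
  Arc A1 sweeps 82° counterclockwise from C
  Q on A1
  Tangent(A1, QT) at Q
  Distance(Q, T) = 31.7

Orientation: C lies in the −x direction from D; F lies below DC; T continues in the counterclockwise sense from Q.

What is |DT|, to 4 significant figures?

76.24

D is at the origin; DC is horizontal with |DC| = 48.6 and C on the −x side, so C = (-48.60, 0.000). The tangent condition forces FC to be normal to DC, so F = C + (0, -11.3) = (-48.60, -11.30). On A1, C sits at bearing 90° from F; an 82° counterclockwise sweep puts Q at bearing 172°, so Q = F + 11.3·(cos 172°, sin 172°) = (-59.79, -9.727). The tangent condition forces FQ to be normal to QT, so QT runs along (−sin 172°, cos 172°); with |QT| = 31.7, T = (-64.20, -41.12). Then |DT| = |T − D| = 76.24.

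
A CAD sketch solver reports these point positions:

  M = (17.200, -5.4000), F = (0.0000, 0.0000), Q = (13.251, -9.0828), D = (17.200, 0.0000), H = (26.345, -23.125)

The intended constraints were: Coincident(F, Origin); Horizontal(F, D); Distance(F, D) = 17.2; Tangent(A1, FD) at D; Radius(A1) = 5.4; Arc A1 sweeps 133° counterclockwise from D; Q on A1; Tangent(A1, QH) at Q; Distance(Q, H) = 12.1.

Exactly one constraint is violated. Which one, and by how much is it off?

Distance(Q, H) = 12.1 — off by 7.10.

F = (0.00, 0.00) ✓; F.y = 0.00, D.y = 0.00 ✓; |FD| = 17.20 ✓; ∠(MD, DF) = 90.00° ✓; |MD| = 5.400 ✓; bearing(M→Q) − bearing(M→D) = 133.0° ✓; |MQ| = 5.400 ✓; ∠(MQ, QH) = 90.00° ✓; |QH| = 19.20 ✗.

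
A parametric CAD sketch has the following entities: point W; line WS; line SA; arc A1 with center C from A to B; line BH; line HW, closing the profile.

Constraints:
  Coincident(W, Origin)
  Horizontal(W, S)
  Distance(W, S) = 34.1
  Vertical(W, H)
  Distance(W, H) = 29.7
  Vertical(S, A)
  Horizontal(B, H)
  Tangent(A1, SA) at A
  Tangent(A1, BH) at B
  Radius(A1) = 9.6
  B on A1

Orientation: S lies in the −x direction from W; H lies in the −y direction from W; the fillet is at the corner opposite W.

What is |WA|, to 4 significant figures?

39.58

W is at the origin; W and S share the same y with |WS| = 34.1 and S on the −x side, so S = (-34.10, 0.000). W and H share the same x with |WH| = 29.7 and H on the −y side, so H = (0.000, -29.70). The virtual corner opposite W is at (-34.10, -29.70). The tangent condition forces CA to be normal to SA and A1 meets BH tangentially, so CB is at right angles to BH, with radius 9.6, so the center C sits 9.6 in from both sides at C = (-24.50, -20.10). That places the tangent points at A = (-34.10, -20.10) on SA and B = (-24.50, -29.70) on BH. Then |WA| = |A − W| = 39.58.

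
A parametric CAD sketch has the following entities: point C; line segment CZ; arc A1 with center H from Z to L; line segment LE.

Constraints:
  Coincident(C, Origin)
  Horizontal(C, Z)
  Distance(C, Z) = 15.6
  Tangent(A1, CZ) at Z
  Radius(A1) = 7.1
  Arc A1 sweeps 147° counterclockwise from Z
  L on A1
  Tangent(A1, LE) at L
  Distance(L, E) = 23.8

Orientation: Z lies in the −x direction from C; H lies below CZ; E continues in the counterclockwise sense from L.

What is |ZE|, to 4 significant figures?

30.59

On A1, Z sits at bearing 90° from H; a 147° counterclockwise sweep puts L at bearing 237°, so L = H + 7.1·(cos 237°, sin 237°) = (-19.47, -13.05). Since A1 is tangent to LE there, HL ⟂ LE, so LE runs along (−sin 237°, cos 237°); with |LE| = 23.8, E = (0.4934, -26.02). Then |ZE| = |E − Z| = 30.59.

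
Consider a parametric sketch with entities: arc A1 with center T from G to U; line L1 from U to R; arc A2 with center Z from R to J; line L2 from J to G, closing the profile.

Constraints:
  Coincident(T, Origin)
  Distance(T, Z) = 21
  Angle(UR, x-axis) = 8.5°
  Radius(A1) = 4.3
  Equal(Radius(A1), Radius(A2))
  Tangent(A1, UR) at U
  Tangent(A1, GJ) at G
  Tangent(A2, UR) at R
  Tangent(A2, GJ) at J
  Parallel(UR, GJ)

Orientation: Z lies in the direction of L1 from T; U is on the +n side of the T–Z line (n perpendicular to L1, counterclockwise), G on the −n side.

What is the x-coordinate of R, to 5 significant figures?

20.134

The slot axis is L1's direction at 8.5°, so u = (cos 8.5°, sin 8.5°) = (0.98902, 0.14781) and n = (−sin 8.5°, cos 8.5°) = (-0.14781, 0.98902). T is at the origin and Z lies 21.0 along u from T, so Z = 21.0·u = (20.769, 3.1040). Tangency of A1 to both parallel lines with radius 4.3 puts U and G at T ± 4.3·n: U = (-0.63558, 4.2528), G = (0.63558, -4.2528). Equal radii place R and J the same way about Z: R = Z + 4.3·n = (20.134, 7.3568), J = Z − 4.3·n = (21.405, -1.1488). So R.x = 20.134.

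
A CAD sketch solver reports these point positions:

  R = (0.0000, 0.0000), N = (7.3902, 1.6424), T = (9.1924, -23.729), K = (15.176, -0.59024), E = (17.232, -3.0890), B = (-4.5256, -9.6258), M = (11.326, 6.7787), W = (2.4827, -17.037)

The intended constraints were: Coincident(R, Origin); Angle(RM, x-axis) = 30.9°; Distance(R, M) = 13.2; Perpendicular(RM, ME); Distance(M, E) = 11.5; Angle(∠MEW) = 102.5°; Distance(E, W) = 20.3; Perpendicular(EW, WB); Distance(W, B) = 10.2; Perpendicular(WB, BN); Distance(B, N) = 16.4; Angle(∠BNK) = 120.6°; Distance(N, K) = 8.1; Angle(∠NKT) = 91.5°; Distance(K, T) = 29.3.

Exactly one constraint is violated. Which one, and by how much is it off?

Distance(K, T) = 29.3 — off by 5.40.

R = (0.00, 0.00) ✓; RM at 30.90° ✓; |RM| = 13.20 ✓; ∠(RM, ME) = 90.00° ✓; |ME| = 11.50 ✓; ∠MEW = 102.5° ✓; |EW| = 20.30 ✓; ∠(EW, WB) = 90.00° ✓; |WB| = 10.20 ✓; ∠(WB, BN) = 90.00° ✓; |BN| = 16.40 ✓; ∠BNK = 120.6° ✓; |NK| = 8.100 ✓; ∠NKT = 91.50° ✓; |KT| = 23.90 ✗.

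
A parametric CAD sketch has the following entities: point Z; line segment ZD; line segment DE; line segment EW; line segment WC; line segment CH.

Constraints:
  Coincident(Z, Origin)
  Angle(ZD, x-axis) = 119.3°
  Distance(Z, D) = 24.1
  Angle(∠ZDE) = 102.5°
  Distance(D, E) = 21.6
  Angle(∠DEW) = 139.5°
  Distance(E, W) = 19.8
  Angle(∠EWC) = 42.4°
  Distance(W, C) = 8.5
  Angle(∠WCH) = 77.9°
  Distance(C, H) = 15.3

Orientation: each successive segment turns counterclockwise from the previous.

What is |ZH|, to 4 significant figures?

44.16

∠EWC = 42.4° gives WC at 14.90° from the x-axis; with |WC| = 8.5, C = (-34.95, 0.2975). ∠WCH = 77.9° gives CH at 117.0° from the x-axis; with |CH| = 15.3, H = (-41.90, 13.93). Then |ZH| = |H − Z| = 44.16.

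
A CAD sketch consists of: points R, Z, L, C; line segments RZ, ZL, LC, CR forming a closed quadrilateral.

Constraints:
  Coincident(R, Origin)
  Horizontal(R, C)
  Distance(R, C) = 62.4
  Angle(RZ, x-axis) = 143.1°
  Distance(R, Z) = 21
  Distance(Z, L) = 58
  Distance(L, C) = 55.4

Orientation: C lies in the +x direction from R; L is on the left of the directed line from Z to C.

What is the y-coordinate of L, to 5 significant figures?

45.586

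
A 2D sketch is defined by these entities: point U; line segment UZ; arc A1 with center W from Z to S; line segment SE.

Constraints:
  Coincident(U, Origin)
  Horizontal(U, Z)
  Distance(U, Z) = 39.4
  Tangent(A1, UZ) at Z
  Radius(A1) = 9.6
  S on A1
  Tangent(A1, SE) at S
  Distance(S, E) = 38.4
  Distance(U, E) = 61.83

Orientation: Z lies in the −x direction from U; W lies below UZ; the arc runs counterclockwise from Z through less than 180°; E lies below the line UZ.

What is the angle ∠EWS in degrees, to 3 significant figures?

76.0°

U is at the origin; UZ is horizontal with |UZ| = 39.4 and Z on the −x side, so Z = (-39.4, 0.00). The tangent condition forces WZ to be normal to UZ, so W = Z + (0, -9.6) = (-39.4, -9.60). Since WS ⟂ SE (tangency), |WE| = √(9.6² + 38.4²) = 39.6 regardless of where S sits on A1. So E lies on both circle(U, 61.83) and circle(W, 39.6); the below-UZ intersection is E = (-37.5, -49.1). S is the foot of the tangent from E: S = (-48.6, -12.4).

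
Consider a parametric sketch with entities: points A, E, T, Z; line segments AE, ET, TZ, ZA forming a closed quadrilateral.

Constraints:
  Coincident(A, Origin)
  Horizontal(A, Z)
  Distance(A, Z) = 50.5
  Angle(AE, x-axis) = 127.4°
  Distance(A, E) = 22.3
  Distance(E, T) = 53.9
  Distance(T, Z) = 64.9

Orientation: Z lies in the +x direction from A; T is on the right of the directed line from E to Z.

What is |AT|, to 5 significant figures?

35.543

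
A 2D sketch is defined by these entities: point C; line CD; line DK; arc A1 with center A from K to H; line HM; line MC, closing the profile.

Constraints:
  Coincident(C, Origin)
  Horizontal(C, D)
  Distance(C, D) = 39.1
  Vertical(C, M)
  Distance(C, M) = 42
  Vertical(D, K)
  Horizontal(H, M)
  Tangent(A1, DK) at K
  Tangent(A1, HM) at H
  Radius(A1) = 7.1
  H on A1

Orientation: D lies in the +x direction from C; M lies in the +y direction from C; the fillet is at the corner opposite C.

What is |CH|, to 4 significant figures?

52.80

The virtual corner opposite C is at (39.10, 42.00). Tangency of A1 to DK means the radius AK is perpendicular to DK and A1 meets HM tangentially, so AH is at right angles to HM, with radius 7.1, so the center A sits 7.1 in from both sides at A = (32.00, 34.90). That places the tangent points at K = (39.10, 34.90) on DK and H = (32.00, 42.00) on HM. Then |CH| = |H − C| = 52.80.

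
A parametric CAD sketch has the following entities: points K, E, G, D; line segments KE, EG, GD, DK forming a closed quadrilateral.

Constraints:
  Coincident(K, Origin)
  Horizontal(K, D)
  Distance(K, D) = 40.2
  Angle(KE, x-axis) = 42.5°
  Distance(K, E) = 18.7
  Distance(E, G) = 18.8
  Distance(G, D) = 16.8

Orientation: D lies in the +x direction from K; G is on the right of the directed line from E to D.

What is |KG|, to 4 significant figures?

23.96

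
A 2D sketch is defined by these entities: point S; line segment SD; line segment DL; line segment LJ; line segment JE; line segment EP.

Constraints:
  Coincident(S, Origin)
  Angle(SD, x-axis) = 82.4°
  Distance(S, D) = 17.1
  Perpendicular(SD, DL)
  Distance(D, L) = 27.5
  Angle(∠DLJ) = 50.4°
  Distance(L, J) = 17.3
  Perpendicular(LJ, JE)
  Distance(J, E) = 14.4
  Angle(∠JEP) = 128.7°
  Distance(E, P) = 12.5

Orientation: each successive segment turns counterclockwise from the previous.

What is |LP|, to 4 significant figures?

23.46

S is at the origin; SD runs at 82.4° with length 17.1, so D = (2.262, 16.95). The perpendicularity gives DL at right angles to SD, so DL runs at 172.4°; with |DL| = 27.5, L = (-25.00, 20.59). ∠DLJ = 50.4° gives LJ at -58.00° from the x-axis; with |LJ| = 17.3, J = (-15.83, 5.916). LJ is perpendicular to JE, so JE runs at 32.00°; with |JE| = 14.4, E = (-3.617, 13.55). ∠JEP = 128.7° gives EP at 83.30° from the x-axis; with |EP| = 12.5, P = (-2.159, 25.96). Then |LP| = |P − L| = 23.46.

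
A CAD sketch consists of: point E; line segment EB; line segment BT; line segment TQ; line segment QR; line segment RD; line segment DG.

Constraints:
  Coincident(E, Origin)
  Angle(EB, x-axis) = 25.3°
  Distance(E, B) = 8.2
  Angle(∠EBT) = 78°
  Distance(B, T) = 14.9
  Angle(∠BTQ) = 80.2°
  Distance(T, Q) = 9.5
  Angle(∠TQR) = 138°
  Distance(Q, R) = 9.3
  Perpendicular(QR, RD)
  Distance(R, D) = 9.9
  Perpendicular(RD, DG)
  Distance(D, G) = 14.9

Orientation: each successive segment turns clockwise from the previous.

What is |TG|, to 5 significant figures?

3.8322

E is at the origin; EB runs at 25.3° with length 8.2, so B = (7.4135, 3.5043). ∠EBT = 78.0° gives BT at -76.700° from the x-axis; with |BT| = 14.9, T = (10.841, -10.996). ∠BTQ = 80.2° gives TQ at -176.50° from the x-axis; with |TQ| = 9.5, Q = (1.3589, -11.576). ∠TQR = 138.0° gives QR at 141.50° from the x-axis; with |QR| = 9.3, R = (-5.9193, -5.7866). QR is perpendicular to RD, so RD runs at 51.500°; with |RD| = 9.9, D = (0.24358, 1.9612). The perpendicularity gives DG at right angles to RD, so DG runs at -38.500°; with |DG| = 14.9, G = (11.904, -7.3143). Then |TG| = |G − T| = 3.8322.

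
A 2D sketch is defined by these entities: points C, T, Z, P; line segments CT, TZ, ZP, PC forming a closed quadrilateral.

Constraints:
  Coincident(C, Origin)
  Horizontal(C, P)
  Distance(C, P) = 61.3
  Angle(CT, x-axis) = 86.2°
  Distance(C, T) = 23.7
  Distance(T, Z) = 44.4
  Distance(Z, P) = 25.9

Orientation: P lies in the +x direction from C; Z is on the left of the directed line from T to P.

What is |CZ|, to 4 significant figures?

50.38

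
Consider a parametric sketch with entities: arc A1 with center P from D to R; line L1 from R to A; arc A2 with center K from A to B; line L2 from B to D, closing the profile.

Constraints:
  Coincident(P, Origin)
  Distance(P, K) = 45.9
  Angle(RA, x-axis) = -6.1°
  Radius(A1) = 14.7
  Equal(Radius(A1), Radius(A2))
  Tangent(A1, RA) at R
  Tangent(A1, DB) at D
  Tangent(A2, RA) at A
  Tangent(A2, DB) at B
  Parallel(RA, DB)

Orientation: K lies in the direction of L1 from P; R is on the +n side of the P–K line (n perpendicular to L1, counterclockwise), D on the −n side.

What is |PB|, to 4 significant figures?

48.20

The slot axis is L1's direction at -6.1°, so u = (cos -6.1°, sin -6.1°) = (0.9943, -0.1063) and n = (−sin -6.1°, cos -6.1°) = (0.1063, 0.9943). P is at the origin and K lies 45.9 along u from P, so K = 45.9·u = (45.64, -4.878). Tangency of A1 to both parallel lines with radius 14.7 puts R and D at P ± 14.7·n: R = (1.562, 14.62), D = (-1.562, -14.62). Equal radii place A and B the same way about K: A = K + 14.7·n = (47.20, 9.739), B = K − 14.7·n = (44.08, -19.49). Then |PB| = |B − P| = 48.20.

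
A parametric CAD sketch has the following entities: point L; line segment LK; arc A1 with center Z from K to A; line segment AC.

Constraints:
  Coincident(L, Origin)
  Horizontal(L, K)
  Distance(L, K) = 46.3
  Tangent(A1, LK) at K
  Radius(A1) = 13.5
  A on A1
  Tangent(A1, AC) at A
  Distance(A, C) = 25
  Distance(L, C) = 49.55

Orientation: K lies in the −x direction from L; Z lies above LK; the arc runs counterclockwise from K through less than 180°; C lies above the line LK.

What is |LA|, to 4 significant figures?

35.28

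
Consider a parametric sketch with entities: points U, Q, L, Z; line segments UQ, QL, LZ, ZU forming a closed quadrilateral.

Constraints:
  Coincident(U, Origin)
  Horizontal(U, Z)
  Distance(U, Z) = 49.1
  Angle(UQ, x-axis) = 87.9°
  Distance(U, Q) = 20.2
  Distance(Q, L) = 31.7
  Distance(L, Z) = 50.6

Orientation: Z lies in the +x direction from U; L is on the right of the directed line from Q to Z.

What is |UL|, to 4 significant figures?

11.50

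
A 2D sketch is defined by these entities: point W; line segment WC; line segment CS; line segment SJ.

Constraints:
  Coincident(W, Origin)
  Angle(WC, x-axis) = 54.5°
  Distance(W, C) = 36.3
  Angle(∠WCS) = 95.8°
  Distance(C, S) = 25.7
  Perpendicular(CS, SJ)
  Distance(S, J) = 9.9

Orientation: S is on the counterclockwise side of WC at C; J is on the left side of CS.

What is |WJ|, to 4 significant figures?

39.37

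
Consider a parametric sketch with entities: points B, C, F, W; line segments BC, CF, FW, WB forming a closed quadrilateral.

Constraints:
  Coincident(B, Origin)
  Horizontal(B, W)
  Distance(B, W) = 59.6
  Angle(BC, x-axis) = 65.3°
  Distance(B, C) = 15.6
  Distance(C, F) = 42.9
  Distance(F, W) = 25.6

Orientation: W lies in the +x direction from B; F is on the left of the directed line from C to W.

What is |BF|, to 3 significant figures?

53.7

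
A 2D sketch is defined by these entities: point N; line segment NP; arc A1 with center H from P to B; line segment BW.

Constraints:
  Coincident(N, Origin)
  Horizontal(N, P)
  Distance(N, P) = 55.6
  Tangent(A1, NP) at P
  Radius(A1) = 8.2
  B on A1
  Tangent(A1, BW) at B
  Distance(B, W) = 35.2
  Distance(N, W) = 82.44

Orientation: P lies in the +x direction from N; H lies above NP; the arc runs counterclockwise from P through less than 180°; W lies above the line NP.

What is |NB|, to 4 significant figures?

63.88

N is at the origin; NP is horizontal with |NP| = 55.6 and P on the +x side, so P = (55.60, 0.000). The tangent condition forces HP to be normal to NP, so H = P + (0, 8.2) = (55.60, 8.200). Since HB ⟂ BW (tangency), |HW| = √(8.2² + 35.2²) = 36.14 regardless of where B sits on A1. So W lies on both circle(N, 82.44) and circle(H, 36.14); the above-NP intersection is W = (71.80, 40.51). B is the foot of the tangent from W: B = (63.57, 6.283).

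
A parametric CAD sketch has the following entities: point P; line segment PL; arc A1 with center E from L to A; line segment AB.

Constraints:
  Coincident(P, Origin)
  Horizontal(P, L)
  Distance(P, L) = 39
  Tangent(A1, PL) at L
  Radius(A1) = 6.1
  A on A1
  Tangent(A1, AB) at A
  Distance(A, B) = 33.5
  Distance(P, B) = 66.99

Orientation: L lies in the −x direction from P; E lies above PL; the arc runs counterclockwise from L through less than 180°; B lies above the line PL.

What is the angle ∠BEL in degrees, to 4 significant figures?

147.7°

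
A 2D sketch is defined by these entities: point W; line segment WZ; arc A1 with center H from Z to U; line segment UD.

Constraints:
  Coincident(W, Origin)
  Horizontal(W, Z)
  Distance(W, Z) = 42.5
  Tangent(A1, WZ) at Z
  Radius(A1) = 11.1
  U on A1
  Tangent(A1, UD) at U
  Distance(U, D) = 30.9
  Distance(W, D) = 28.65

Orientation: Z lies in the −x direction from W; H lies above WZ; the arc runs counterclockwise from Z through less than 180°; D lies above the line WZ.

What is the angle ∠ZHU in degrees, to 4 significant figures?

45.83°

Checks: |WZ| = 42.50 ✓; |HU| = 11.10 ✓; ∠(HU, UD) = 90.00° ✓; |UD| = 30.90 ✓; |WD| = 28.65 ✓.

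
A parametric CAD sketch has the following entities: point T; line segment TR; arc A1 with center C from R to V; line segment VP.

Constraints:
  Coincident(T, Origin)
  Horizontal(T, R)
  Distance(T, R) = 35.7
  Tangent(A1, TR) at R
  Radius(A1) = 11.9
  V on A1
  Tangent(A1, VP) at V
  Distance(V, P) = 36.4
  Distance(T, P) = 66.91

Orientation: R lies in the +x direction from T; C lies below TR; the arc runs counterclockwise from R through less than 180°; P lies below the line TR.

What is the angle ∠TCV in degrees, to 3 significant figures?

51.7°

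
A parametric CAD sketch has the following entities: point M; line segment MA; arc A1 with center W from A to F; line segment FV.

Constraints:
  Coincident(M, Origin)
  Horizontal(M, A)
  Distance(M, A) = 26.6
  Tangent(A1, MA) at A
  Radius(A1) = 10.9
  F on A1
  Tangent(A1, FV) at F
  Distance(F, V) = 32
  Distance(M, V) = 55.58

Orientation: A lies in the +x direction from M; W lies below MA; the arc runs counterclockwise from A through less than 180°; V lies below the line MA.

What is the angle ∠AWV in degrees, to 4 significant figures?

167.1°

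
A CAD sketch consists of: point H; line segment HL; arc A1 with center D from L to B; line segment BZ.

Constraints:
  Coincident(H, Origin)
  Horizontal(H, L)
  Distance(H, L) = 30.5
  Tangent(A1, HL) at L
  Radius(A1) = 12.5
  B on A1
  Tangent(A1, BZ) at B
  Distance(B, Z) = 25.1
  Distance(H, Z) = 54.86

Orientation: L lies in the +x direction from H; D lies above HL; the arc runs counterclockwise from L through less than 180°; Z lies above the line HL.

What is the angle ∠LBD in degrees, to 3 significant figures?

39.6°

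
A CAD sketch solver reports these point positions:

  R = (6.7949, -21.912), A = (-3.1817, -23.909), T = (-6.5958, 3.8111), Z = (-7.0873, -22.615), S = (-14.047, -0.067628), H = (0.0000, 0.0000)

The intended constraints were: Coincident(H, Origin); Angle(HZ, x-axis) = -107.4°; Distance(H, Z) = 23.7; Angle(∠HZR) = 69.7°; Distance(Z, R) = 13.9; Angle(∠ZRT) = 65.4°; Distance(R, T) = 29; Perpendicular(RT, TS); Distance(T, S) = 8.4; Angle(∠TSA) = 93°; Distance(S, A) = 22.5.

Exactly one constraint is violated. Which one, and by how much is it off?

Distance(S, A) = 22.5 — off by 3.70.

H = (0.00, 0.00) ✓; HZ at -107.4° ✓; |HZ| = 23.70 ✓; ∠HZR = 69.70° ✓; |ZR| = 13.90 ✓; ∠ZRT = 65.40° ✓; |RT| = 29.00 ✓; ∠(RT, TS) = 90.00° ✓; |TS| = 8.400 ✓; ∠TSA = 93.00° ✓; |SA| = 26.20 ✗.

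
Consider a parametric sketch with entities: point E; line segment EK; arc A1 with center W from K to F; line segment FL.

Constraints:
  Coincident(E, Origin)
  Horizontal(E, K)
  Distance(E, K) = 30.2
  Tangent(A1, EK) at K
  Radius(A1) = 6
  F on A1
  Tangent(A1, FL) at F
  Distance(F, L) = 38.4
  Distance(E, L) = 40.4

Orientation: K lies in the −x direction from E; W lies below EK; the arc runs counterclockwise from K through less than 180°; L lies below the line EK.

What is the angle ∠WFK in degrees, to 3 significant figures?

24.8°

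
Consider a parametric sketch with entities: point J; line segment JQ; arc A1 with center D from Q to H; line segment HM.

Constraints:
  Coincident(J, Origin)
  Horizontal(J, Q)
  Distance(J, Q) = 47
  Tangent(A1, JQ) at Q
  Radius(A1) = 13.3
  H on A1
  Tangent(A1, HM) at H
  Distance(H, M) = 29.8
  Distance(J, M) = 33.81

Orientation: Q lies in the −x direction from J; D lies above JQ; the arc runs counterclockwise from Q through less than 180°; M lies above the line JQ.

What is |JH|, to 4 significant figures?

36.89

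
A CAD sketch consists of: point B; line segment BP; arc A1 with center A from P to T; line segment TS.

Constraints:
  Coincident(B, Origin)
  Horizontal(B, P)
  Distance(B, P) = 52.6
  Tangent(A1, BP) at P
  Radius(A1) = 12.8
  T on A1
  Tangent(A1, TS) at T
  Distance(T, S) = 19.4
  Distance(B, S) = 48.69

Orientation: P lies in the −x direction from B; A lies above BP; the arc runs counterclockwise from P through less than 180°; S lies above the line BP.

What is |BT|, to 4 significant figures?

41.48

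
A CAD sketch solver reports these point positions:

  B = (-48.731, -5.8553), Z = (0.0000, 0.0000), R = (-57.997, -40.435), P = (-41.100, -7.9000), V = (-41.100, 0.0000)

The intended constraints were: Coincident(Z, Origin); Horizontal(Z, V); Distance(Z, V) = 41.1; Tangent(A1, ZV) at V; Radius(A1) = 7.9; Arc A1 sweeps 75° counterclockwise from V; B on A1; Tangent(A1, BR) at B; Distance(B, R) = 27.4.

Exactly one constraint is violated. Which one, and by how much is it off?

Distance(B, R) = 27.4 — off by 8.40.

Z = (0.00, 0.00) ✓; Z.y = 0.00, V.y = 0.00 ✓; |ZV| = 41.10 ✓; ∠(PV, VZ) = 90.00° ✓; |PV| = 7.900 ✓; bearing(P→B) − bearing(P→V) = 75.00° ✓; |PB| = 7.900 ✓; ∠(PB, BR) = 90.00° ✓; |BR| = 35.80 ✗.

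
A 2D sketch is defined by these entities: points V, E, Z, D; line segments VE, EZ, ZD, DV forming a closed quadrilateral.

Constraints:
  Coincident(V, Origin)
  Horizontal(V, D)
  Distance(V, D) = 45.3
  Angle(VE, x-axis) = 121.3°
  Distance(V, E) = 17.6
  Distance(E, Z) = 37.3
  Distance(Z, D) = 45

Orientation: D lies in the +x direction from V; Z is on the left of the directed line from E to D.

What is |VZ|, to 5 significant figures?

42.850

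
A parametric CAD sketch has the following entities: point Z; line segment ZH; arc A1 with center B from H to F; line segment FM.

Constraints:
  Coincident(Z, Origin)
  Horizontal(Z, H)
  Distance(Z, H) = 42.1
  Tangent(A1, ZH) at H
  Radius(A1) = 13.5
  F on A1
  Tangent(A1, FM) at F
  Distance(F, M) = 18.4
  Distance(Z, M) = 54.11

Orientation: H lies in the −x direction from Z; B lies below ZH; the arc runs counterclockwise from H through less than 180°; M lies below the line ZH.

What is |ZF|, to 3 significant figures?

56.9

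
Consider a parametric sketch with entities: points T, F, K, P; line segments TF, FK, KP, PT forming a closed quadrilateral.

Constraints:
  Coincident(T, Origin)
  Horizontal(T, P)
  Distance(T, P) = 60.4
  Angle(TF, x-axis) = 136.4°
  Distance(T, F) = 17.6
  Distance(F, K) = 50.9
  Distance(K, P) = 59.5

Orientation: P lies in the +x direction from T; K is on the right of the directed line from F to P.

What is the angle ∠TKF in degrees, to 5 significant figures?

9.3917°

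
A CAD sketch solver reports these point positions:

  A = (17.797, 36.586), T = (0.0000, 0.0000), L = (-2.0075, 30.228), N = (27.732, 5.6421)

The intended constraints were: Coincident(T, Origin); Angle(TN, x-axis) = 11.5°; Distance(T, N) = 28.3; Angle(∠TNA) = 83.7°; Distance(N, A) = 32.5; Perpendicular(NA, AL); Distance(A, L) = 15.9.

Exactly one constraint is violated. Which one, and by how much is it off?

Distance(A, L) = 15.9 — off by 4.90.

T = (0.00, 0.00) ✓; TN at 11.50° ✓; |TN| = 28.30 ✓; ∠TNA = 83.70° ✓; |NA| = 32.50 ✓; ∠(NA, AL) = 90.00° ✓; |AL| = 20.80 ✗.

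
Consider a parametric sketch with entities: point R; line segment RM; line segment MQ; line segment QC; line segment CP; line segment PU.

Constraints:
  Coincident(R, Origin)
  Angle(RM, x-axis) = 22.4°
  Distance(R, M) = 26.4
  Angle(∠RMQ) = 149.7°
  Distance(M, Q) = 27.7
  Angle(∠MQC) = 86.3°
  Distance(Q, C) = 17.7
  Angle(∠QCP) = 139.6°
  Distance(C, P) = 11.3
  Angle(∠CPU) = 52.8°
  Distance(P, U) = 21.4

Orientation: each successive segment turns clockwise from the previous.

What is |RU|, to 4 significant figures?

39.23

R is at the origin; RM runs at 22.4° with length 26.4, so M = (24.41, 10.06). ∠RMQ = 149.7° gives MQ at -7.900° from the x-axis; with |MQ| = 27.7, Q = (51.85, 6.253). ∠MQC = 86.3° gives QC at -101.6° from the x-axis; with |QC| = 17.7, C = (48.29, -11.09). ∠QCP = 139.6° gives CP at -142.0° from the x-axis; with |CP| = 11.3, P = (39.38, -18.04). ∠CPU = 52.8° gives PU at 90.80° from the x-axis; with |PU| = 21.4, U = (39.08, 3.356). Then |RU| = |U − R| = 39.23.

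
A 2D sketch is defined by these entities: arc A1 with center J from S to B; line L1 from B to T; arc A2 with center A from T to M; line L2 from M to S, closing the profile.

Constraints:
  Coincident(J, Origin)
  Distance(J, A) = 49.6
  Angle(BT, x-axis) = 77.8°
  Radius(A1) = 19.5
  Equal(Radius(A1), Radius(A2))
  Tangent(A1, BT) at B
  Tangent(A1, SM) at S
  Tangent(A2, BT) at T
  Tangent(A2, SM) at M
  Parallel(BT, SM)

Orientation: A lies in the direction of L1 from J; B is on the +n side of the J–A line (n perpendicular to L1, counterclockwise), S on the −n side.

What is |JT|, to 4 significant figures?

53.30

The slot axis is L1's direction at 77.8°, so u = (cos 77.8°, sin 77.8°) = (0.2113, 0.9774) and n = (−sin 77.8°, cos 77.8°) = (-0.9774, 0.2113). J is at the origin and A lies 49.6 along u from J, so A = 49.6·u = (10.48, 48.48). Tangency of A1 to both parallel lines with radius 19.5 puts B and S at J ± 19.5·n: B = (-19.06, 4.121), S = (19.06, -4.121). Equal radii place T and M the same way about A: T = A + 19.5·n = (-8.578, 52.60), M = A − 19.5·n = (29.54, 44.36). Then |JT| = |T − J| = 53.30.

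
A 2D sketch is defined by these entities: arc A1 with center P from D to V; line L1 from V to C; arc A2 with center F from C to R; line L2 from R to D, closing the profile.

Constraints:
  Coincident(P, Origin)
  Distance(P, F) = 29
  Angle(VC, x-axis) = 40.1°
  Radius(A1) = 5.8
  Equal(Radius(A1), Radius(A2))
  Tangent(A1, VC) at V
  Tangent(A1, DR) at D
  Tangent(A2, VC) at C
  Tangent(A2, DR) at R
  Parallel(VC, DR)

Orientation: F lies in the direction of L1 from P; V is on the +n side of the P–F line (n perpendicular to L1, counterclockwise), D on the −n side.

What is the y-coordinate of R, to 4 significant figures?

14.24

Tangency of A1 to both parallel lines with radius 5.8 puts V and D at P ± 5.8·n: V = (-3.736, 4.437), D = (3.736, -4.437). Equal radii place C and R the same way about F: C = F + 5.8·n = (18.45, 23.12), R = F − 5.8·n = (25.92, 14.24). So R.y = 14.24.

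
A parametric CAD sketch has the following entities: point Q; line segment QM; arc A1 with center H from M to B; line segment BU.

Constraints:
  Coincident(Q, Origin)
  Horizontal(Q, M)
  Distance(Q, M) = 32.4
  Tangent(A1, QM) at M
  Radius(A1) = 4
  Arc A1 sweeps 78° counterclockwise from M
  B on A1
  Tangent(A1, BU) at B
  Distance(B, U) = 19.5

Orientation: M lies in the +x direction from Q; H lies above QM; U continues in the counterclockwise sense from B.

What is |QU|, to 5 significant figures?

46.089

Q is at the origin; QM is horizontal with |QM| = 32.4 and M on the +x side, so M = (32.400, 0.0000). A1 meets QM tangentially, so HM is at right angles to QM, so H = M + (0, 4) = (32.400, 4.0000). On A1, M sits at bearing -90° from H; a 78° counterclockwise sweep puts B at bearing -12°, so B = H + 4.0·(cos -12°, sin -12°) = (36.313, 3.1684). The tangent condition forces HB to be normal to BU, so BU runs along (−sin -12°, cos -12°); with |BU| = 19.5, U = (40.367, 22.242). Then |QU| = |U − Q| = 46.089.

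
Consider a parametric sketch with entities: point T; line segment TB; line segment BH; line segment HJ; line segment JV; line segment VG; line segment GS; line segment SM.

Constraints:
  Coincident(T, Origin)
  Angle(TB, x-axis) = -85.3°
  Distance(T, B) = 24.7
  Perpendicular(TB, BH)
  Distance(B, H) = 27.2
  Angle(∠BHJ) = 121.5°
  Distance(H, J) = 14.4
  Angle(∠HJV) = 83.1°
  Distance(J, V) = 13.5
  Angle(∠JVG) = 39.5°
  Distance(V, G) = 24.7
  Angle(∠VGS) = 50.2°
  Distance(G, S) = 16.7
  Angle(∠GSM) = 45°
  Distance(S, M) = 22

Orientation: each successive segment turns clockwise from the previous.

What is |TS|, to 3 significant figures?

42.4

T is at the origin; TB runs at -85.3° with length 24.7, so B = (2.02, -24.6). The perpendicularity gives BH at right angles to TB, so BH runs at -175°; with |BH| = 27.2, H = (-25.1, -26.8). ∠BHJ = 121.5° gives HJ at 126° from the x-axis; with |HJ| = 14.4, J = (-33.6, -15.2). ∠HJV = 83.1° gives JV at 29.3° from the x-axis; with |JV| = 13.5, V = (-21.8, -8.62). ∠JVG = 39.5° gives VG at -111° from the x-axis; with |VG| = 24.7, G = (-30.7, -31.6). ∠VGS = 50.2° gives GS at 119° from the x-axis; with |GS| = 16.7, S = (-38.8, -17.0). Then |TS| = |S − T| = 42.4.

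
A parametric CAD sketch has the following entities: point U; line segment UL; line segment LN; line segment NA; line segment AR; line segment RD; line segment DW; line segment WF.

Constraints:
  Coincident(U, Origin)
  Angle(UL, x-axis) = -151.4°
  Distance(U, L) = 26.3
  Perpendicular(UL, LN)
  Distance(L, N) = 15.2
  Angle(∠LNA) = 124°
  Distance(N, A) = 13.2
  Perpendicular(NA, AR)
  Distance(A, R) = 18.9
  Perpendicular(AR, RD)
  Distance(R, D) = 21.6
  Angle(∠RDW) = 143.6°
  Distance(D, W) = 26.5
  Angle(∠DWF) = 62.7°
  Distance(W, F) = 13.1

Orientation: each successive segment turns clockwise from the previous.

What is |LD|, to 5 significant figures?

6.2994

The perpendicularity gives AR at right angles to NA, so AR runs at -27.400°; with |AR| = 18.9, R = (-7.5127, 3.7771). AR is perpendicular to RD, so RD runs at -117.40°; with |RD| = 21.6, D = (-17.453, -15.400). Then |LD| = |D − L| = 6.2994.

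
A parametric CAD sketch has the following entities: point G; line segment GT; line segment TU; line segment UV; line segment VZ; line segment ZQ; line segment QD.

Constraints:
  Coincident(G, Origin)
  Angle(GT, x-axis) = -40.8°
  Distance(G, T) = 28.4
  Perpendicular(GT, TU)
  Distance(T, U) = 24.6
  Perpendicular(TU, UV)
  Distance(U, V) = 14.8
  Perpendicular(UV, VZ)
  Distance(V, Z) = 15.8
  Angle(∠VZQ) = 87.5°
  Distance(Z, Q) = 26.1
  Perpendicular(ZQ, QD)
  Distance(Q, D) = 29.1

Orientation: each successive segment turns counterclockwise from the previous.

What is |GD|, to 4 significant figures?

54.74

∠VZQ = 87.5° gives ZQ at -38.30° from the x-axis; with |ZQ| = 26.1, Q = (36.53, -18.40). ZQ is perpendicular to QD, so QD runs at 51.70°; with |QD| = 29.1, D = (54.56, 4.436). Then |GD| = |D − G| = 54.74.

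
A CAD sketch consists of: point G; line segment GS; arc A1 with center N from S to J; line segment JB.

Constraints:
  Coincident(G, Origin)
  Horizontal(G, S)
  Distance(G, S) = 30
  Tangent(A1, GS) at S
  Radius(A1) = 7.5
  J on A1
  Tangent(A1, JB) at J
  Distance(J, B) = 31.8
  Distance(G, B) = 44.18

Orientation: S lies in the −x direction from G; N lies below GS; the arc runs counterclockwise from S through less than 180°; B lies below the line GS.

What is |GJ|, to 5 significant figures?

38.209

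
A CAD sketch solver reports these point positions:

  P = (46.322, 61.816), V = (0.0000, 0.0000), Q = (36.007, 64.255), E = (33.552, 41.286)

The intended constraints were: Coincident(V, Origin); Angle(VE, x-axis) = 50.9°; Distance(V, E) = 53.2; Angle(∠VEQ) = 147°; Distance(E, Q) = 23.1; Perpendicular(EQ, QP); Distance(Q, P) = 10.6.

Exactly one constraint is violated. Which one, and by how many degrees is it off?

Perpendicular(EQ, QP) — off by 7.20°.

V = (0.00, 0.00) ✓; VE at 50.90° ✓; |VE| = 53.20 ✓; ∠VEQ = 147.0° ✓; |EQ| = 23.10 ✓; ∠(EQ, QP) = 97.20° ✗; |QP| = 10.60 ✓.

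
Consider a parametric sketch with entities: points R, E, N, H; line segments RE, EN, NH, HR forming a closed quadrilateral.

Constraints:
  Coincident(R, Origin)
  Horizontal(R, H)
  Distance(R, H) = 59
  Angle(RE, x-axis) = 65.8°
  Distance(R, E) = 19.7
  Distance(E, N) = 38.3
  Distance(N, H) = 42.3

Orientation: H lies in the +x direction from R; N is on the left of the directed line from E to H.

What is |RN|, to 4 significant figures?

55.72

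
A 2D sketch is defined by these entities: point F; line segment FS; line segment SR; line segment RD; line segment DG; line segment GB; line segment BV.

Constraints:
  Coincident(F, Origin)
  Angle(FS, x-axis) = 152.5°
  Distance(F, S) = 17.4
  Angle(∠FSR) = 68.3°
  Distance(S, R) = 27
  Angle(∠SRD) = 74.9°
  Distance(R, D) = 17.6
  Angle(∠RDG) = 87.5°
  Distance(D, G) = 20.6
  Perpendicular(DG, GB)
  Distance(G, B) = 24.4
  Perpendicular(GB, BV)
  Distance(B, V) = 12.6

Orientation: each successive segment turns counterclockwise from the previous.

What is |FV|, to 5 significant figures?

29.413

F is at the origin; FS runs at 152.5° with length 17.4, so S = (-15.434, 8.0344). ∠FSR = 68.3° gives SR at -95.800° from the x-axis; with |SR| = 27.0, R = (-18.163, -18.827). ∠SRD = 74.9° gives RD at 9.3000° from the x-axis; with |RD| = 17.6, D = (-0.79385, -15.983). ∠RDG = 87.5° gives DG at 101.80° from the x-axis; with |DG| = 20.6, G = (-5.0065, 4.1815). The perpendicularity gives GB at right angles to DG, so GB runs at -168.20°; with |GB| = 24.4, B = (-28.891, -0.80816). The perpendicularity gives BV at right angles to GB, so BV runs at -78.200°; with |BV| = 12.6, V = (-26.314, -13.142). Then |FV| = |V − F| = 29.413.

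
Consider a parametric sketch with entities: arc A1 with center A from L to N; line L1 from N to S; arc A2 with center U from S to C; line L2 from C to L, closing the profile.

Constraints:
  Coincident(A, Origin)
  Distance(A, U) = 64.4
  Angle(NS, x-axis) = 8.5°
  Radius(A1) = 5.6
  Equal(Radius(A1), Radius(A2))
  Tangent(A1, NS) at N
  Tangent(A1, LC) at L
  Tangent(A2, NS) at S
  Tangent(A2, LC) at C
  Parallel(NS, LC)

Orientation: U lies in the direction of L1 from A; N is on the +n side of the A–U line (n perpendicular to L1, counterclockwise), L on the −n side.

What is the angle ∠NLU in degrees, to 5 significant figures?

85.030°

The slot axis is L1's direction at 8.5°, so u = (cos 8.5°, sin 8.5°) = (0.98902, 0.14781) and n = (−sin 8.5°, cos 8.5°) = (-0.14781, 0.98902). A is at the origin and U lies 64.4 along u from A, so U = 64.4·u = (63.693, 9.5189). Tangency of A1 to both parallel lines with radius 5.6 puts N and L at A ± 5.6·n: N = (-0.82773, 5.5385), L = (0.82773, -5.5385). Then cos ∠NLU = LN·LU / (|LN||LU|), giving 85.030°.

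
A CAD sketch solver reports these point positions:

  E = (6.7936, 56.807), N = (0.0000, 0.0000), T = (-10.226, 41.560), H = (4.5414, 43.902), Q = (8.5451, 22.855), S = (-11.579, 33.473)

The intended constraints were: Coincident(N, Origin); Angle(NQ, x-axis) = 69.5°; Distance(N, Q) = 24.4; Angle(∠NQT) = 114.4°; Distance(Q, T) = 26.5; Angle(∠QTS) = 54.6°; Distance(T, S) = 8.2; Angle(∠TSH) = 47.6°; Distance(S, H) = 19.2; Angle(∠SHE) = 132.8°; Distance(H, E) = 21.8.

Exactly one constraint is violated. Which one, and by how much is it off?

Distance(H, E) = 21.8 — off by 8.70.

N = (0.00, 0.00) ✓; NQ at 69.50° ✓; |NQ| = 24.40 ✓; ∠NQT = 114.4° ✓; |QT| = 26.50 ✓; ∠QTS = 54.60° ✓; |TS| = 8.199 ✓; ∠TSH = 47.60° ✓; |SH| = 19.20 ✓; ∠SHE = 132.8° ✓; |HE| = 13.10 ✗.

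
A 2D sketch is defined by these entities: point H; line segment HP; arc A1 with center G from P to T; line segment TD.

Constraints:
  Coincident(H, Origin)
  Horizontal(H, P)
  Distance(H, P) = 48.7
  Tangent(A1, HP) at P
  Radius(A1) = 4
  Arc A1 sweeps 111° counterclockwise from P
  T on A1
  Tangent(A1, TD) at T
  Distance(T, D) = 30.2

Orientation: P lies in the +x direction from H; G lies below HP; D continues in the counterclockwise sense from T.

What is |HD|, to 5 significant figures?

65.140

H is at the origin; H and P share the same y with |HP| = 48.7 and P on the +x side, so P = (48.700, 0.0000). Since A1 is tangent to HP there, GP ⟂ HP, so G = P + (0, -4) = (48.700, -4.0000). On A1, P sits at bearing 90° from G; a 111° counterclockwise sweep puts T at bearing 201°, so T = G + 4.0·(cos 201°, sin 201°) = (44.966, -5.4335). Since A1 is tangent to TD there, GT ⟂ TD, so TD runs along (−sin 201°, cos 201°); with |TD| = 30.2, D = (55.788, -33.628). Then |HD| = |D − H| = 65.140.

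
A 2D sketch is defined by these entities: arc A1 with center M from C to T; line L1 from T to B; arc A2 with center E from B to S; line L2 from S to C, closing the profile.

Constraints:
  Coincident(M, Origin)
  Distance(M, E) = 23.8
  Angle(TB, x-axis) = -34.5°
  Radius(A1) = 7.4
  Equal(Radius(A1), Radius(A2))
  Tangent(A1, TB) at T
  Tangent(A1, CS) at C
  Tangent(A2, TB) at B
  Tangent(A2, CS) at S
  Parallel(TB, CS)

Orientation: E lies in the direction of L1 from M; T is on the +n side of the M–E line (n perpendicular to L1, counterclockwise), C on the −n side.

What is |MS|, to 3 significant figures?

24.9

The slot axis is L1's direction at -34.5°, so u = (cos -34.5°, sin -34.5°) = (0.824, -0.566) and n = (−sin -34.5°, cos -34.5°) = (0.566, 0.824). M is at the origin and E lies 23.8 along u from M, so E = 23.8·u = (19.6, -13.5). Tangency of A1 to both parallel lines with radius 7.4 puts T and C at M ± 7.4·n: T = (4.19, 6.10), C = (-4.19, -6.10). Equal radii place B and S the same way about E: B = E + 7.4·n = (23.8, -7.38), S = E − 7.4·n = (15.4, -19.6). Then |MS| = |S − M| = 24.9.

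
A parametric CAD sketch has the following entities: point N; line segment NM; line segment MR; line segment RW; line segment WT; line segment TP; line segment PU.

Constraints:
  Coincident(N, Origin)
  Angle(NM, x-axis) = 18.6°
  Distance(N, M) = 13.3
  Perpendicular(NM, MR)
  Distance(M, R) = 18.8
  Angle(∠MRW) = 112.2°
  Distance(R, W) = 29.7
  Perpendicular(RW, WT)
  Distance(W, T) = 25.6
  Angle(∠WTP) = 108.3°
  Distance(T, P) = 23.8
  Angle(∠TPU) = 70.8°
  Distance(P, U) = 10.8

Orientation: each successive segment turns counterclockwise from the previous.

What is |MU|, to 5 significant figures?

15.179

∠WTP = 108.3° gives TP at -21.900° from the x-axis; with |TP| = 23.8, P = (-2.5574, -10.502). ∠TPU = 70.8° gives PU at 87.300° from the x-axis; with |PU| = 10.8, U = (-2.0487, 0.28650). Then |MU| = |U − M| = 15.179.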